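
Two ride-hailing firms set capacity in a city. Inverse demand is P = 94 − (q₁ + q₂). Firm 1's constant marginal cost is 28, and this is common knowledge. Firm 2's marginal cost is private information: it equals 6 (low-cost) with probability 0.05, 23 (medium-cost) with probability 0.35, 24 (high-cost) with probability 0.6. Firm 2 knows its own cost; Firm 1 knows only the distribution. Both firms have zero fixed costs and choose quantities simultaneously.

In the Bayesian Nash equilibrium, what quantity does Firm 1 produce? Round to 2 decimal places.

20.25

Type-c best response for Firm 2: q₂(c) = (94 − c)/2 − q₁/2.
Firm 1 maximizes expected profit; its first-order condition is 94 − 2q₁ − E[q₂] − 28 = 0.
Substituting E[q₂] and solving: E[c₂] = 22.75, so q₁ = (94 − 2·28 + 22.75)/3 = 20.25.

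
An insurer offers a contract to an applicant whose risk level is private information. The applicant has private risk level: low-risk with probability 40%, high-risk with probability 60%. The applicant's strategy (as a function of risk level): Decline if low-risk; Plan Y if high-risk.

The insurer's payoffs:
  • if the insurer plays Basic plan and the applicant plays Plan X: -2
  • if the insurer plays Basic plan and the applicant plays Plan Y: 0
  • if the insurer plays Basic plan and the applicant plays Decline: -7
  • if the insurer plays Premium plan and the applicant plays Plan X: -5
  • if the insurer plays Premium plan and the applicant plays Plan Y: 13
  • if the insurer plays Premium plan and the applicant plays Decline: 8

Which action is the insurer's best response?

Premium plan

E[Basic plan] = 0.4·(-7) + 0.6·(0) = -2.8
E[Premium plan] = 0.4·(8) + 0.6·(13) = 11
Best response: Premium plan (11 is the largest).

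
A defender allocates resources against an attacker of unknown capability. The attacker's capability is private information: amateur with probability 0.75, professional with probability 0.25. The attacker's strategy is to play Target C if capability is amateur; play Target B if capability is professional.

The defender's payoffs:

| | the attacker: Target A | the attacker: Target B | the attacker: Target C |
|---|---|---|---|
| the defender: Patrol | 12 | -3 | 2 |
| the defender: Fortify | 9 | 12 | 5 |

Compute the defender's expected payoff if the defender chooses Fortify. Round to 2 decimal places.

6.75

E[Fortify] = 0.75·5 + 0.25·12 = 3.75 + 3 = 6.75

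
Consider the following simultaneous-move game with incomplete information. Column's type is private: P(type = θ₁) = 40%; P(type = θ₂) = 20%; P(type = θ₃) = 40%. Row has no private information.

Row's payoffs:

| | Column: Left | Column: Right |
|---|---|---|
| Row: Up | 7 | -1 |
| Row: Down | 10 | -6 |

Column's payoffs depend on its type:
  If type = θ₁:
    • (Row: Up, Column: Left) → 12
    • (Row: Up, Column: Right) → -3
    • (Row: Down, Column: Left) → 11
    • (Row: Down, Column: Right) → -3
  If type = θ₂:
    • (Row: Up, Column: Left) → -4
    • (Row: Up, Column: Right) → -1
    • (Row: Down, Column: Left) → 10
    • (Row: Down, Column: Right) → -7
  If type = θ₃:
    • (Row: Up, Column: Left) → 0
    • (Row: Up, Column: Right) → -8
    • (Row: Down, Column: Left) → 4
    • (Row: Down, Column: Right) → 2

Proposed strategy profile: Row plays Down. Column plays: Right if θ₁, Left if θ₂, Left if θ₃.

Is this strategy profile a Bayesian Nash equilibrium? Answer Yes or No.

A profile is a BNE iff every type of every player is best-responding given beliefs about the other side.
Row plays Down: E[Down] = 0.4·(-6) + 0.2·(10) + 0.4·(10) = 3.6; E[Up] = 3.8. Not best-responding. ✗
Column (type θ₁), facing Down: Left gives 11, Right gives -3. Proposed Right is not best — profitable deviation exists. ✗
Column (type θ₂), facing Down: Left gives 10, Right gives -7. Proposed Left is best. ✓
Column (type θ₃), facing Down: Left gives 4, Right gives 2. Proposed Left is best. ✓

No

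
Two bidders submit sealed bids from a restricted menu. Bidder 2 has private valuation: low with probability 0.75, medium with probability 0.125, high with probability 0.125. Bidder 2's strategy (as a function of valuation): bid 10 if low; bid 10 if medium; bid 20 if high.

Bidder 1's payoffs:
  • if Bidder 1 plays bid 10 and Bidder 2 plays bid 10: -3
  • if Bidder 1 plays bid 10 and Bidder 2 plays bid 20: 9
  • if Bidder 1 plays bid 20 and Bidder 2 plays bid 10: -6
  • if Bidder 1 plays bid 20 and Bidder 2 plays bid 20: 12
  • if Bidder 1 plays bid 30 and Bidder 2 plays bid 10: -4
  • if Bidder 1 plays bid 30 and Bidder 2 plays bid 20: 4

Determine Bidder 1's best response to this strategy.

E[bid 10] = 0.75·(-3) + 0.125·(-3) + 0.125·(9) = -1.5
E[bid 20] = 0.75·(-6) + 0.125·(-6) + 0.125·(12) = -3.75
E[bid 30] = 0.75·(-4) + 0.125·(-4) + 0.125·(4) = -3
Best response: bid 10 (-1.5 is the largest).

bid 10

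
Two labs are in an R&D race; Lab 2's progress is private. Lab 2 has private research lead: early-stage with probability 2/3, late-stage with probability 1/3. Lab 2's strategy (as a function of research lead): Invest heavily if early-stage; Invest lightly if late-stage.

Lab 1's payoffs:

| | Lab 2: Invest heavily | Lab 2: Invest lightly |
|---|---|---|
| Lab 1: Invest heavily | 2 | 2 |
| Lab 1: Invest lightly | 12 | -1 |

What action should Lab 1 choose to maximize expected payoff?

Invest lightly

E[Invest heavily] = 2/3·(2) + 1/3·(2) = 2
E[Invest lightly] = 2/3·(12) + 1/3·(-1) = 23/3
Best response: Invest lightly (23/3 is the largest).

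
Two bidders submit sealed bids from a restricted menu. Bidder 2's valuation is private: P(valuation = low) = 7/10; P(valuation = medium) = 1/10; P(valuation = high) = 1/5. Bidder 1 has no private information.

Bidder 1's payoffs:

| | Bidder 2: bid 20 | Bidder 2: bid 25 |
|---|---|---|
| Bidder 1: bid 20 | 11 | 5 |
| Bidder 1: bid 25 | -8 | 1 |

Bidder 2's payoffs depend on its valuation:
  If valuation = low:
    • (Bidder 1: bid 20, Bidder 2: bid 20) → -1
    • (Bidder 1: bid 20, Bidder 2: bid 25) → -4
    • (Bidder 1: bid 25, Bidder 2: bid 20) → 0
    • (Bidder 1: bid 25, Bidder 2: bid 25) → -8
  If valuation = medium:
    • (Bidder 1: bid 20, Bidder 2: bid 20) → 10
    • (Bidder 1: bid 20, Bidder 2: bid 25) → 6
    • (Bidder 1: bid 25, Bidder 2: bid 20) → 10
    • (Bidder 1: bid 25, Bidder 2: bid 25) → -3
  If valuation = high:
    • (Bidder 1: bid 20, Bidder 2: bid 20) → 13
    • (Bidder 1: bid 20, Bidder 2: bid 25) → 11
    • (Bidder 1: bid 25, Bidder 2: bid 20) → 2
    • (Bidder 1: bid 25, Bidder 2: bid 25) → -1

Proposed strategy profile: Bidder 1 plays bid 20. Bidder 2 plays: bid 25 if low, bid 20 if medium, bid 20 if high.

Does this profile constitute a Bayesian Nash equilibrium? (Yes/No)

Bidder 1 plays bid 20: E[bid 20] = 7/10·(5) + 1/10·(11) + 1/5·(11) = 34/5; E[bid 25] = -17/10. Best-responding. ✓
Bidder 2 (valuation low), facing bid 20: bid 20 gives -1, bid 25 gives -4. Proposed bid 25 is not best — profitable deviation exists. ✗
Bidder 2 (valuation medium), facing bid 20: bid 20 gives 10, bid 25 gives 6. Proposed bid 20 is best. ✓
Bidder 2 (valuation high), facing bid 20: bid 20 gives 13, bid 25 gives 11. Proposed bid 20 is best. ✓

No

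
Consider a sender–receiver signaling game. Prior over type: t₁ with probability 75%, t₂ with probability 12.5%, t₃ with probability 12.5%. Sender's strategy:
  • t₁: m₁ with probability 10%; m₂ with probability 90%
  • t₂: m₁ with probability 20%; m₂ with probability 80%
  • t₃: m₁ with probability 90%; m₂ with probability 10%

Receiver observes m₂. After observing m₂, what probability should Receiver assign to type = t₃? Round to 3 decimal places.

0.016

P(m₂) = 0.75·0.9 + 0.125·0.8 + 0.125·0.1 = 0.7875
P(t₃ | m₂) = (0.125·0.1) / 0.7875 = 0.0125 / 0.7875 = 0.015873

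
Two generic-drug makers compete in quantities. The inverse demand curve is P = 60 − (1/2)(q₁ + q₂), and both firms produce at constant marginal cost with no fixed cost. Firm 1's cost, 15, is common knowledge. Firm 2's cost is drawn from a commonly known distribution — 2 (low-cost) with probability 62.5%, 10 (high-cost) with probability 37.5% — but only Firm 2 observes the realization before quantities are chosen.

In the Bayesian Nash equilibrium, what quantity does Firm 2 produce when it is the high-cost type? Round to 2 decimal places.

38.33

Type-c best response for Firm 2: q₂(c) = (60 − c) − q₁/2.
Firm 1 maximizes expected profit; its first-order condition is 60 − q₁ − (1/2)E[q₂] − 15 = 0.
Substituting E[q₂] and solving: E[c₂] = 5, so q₁ = (60 − 2·15 + 5)/(3/2) = 23.3333.
q₂(high-cost) = (60 − 10 − (1/2)·23.3333) = 38.3333.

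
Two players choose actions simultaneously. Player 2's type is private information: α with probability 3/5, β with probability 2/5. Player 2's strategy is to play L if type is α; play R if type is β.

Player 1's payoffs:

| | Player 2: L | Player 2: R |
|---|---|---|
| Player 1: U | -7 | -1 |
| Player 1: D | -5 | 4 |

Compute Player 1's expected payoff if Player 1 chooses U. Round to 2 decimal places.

-4.60

Take the expectation over Player 2's type, weighting each type's action by its prior probability.
E[U] = 3/5·(-7) + 2/5·(-1) = (-21/5) + (-2/5) = -23/5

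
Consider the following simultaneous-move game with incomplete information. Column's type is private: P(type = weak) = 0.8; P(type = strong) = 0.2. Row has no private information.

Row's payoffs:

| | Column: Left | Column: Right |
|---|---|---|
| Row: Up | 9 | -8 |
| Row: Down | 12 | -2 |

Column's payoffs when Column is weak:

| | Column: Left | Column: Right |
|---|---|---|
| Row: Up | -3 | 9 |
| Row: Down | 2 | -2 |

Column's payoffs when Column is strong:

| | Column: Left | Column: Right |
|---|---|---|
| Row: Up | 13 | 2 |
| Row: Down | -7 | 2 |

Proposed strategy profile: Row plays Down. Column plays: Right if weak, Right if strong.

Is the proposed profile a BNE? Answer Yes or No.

No

Row plays Down: E[Down] = 0.8·(-2) + 0.2·(-2) = -2; E[Up] = -8. Best-responding. ✓
Column (type weak), facing Down: Left gives 2, Right gives -2. Proposed Right is not best — profitable deviation exists. ✗
Column (type strong), facing Down: Left gives -7, Right gives 2. Proposed Right is best. ✓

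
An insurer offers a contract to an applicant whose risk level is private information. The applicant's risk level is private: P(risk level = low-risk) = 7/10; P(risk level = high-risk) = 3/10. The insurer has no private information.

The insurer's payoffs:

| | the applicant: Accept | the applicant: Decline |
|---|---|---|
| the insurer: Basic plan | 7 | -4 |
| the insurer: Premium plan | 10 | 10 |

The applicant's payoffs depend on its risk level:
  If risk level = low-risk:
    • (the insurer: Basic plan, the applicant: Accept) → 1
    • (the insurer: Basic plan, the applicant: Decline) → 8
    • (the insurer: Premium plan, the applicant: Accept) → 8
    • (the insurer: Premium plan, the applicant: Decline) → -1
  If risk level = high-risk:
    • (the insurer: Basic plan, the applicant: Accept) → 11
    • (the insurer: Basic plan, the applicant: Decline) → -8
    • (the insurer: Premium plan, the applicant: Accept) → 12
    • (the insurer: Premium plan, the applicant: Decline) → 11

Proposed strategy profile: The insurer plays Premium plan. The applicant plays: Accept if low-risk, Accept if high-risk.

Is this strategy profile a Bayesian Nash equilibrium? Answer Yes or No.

The insurer plays Premium plan: E[Premium plan] = 7/10·(10) + 3/10·(10) = 10; E[Basic plan] = 7. Best-responding. ✓
The applicant (risk level low-risk), facing Premium plan: Accept gives 8, Decline gives -1. Proposed Accept is best. ✓
The applicant (risk level high-risk), facing Premium plan: Accept gives 12, Decline gives 11. Proposed Accept is best. ✓

Yes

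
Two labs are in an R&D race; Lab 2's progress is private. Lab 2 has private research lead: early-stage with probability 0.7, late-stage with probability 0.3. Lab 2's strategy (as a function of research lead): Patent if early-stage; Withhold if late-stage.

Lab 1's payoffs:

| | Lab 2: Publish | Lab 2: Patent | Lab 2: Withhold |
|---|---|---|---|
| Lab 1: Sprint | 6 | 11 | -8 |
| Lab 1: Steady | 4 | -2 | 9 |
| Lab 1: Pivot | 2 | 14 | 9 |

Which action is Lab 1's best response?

Pivot

E[Sprint] = 0.7·(11) + 0.3·(-8) = 5.3
E[Steady] = 0.7·(-2) + 0.3·(9) = 1.3
E[Pivot] = 0.7·(14) + 0.3·(9) = 12.5
Best response: Pivot (12.5 is the largest).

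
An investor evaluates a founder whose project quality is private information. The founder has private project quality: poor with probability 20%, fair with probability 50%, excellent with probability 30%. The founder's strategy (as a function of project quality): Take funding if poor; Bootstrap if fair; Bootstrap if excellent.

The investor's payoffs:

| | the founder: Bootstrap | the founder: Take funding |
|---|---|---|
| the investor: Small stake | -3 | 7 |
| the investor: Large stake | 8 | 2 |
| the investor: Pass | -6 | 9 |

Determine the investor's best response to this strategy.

Compute the investor's expected payoff for each action, taking the expectation over the founder's type.
E[Small stake] = 0.2·(7) + 0.5·(-3) + 0.3·(-3) = -1
E[Large stake] = 0.2·(2) + 0.5·(8) + 0.3·(8) = 6.8
E[Pass] = 0.2·(9) + 0.5·(-6) + 0.3·(-6) = -3
Best response: Large stake (6.8 is the largest).

Large stake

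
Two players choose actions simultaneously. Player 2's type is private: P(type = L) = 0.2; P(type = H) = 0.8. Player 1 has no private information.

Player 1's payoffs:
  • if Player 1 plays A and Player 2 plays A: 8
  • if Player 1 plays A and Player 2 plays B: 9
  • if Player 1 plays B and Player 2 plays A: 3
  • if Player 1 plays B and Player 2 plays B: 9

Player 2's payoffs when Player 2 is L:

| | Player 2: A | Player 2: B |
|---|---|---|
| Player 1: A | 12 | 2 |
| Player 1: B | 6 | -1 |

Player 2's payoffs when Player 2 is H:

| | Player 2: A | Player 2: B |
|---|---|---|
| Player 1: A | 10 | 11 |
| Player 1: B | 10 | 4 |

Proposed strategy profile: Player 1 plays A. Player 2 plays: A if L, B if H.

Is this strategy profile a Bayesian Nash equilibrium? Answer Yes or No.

Player 1 plays A: E[A] = 0.2·(8) + 0.8·(9) = 8.8; E[B] = 7.8. Best-responding. ✓
Player 2 (type L), facing A: A gives 12, B gives 2. Proposed A is best. ✓
Player 2 (type H), facing A: A gives 10, B gives 11. Proposed B is best. ✓

Yes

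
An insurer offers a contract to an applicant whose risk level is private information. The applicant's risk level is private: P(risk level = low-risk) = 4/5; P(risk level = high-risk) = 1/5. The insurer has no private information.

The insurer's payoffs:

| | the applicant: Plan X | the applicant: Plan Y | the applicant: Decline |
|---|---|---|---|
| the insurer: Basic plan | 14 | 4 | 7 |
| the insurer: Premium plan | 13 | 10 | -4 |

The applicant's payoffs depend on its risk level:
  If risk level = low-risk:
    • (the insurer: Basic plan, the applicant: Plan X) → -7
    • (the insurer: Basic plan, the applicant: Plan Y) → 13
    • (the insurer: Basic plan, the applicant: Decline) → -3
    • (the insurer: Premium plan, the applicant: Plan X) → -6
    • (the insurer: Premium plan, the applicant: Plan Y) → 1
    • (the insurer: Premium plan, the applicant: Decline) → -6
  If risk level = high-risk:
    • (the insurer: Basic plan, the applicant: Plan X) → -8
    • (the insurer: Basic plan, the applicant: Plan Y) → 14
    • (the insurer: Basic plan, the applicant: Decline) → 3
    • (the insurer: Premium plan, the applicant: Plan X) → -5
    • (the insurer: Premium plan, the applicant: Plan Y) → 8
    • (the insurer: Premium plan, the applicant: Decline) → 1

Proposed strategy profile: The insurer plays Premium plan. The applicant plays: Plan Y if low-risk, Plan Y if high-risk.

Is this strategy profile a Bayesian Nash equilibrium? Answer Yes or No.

Yes

A profile is a BNE iff every type of every player is best-responding given beliefs about the other side.
The insurer plays Premium plan: E[Premium plan] = 4/5·(10) + 1/5·(10) = 10; E[Basic plan] = 4. Best-responding. ✓
The applicant (risk level low-risk), facing Premium plan: Plan X gives -6, Plan Y gives 1, Decline gives -6. Proposed Plan Y is best. ✓
The applicant (risk level high-risk), facing Premium plan: Plan X gives -5, Plan Y gives 8, Decline gives 1. Proposed Plan Y is best. ✓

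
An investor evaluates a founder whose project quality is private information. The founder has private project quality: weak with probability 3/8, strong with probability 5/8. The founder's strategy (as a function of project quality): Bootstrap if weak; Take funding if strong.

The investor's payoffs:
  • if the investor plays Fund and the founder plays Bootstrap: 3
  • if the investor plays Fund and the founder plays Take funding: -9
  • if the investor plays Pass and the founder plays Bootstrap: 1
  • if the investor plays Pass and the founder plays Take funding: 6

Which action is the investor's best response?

Pass

E[Fund] = 3/8·(3) + 5/8·(-9) = -9/2
E[Pass] = 3/8·(1) + 5/8·(6) = 33/8
Best response: Pass (33/8 is the largest).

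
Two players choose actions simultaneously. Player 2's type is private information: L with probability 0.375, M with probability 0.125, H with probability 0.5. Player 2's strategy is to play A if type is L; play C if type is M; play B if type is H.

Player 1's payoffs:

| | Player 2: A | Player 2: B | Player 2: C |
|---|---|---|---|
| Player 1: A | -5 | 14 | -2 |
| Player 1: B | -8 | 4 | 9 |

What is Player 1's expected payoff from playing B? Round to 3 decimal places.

0.125

E[B] = 0.375·(-8) + 0.125·9 + 0.5·4 = (-3) + 1.125 + 2 = 0.125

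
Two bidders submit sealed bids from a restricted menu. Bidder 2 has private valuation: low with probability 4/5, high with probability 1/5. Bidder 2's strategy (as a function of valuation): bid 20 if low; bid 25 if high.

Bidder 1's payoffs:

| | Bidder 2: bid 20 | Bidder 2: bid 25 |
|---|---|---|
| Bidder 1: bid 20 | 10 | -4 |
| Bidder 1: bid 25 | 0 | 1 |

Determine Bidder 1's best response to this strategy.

Compute Bidder 1's expected payoff for each action, taking the expectation over Bidder 2's type.
E[bid 20] = 4/5·(10) + 1/5·(-4) = 36/5
E[bid 25] = 4/5·(0) + 1/5·(1) = 1/5
Best response: bid 20 (36/5 is the largest).

bid 20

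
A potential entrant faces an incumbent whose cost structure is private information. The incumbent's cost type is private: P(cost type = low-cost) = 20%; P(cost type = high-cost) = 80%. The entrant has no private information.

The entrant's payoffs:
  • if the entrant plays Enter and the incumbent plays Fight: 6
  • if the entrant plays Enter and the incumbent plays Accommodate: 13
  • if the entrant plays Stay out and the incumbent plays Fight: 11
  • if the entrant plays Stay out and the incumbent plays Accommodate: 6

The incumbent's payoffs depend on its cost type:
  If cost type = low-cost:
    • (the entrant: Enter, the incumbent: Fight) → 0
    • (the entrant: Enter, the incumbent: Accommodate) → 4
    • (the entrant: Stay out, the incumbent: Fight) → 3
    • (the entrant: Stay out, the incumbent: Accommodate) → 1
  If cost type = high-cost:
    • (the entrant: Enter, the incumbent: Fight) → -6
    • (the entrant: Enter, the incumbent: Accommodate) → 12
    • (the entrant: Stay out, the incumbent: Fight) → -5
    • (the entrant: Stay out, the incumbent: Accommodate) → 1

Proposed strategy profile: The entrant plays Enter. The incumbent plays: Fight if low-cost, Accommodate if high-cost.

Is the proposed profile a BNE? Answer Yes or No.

The entrant plays Enter: E[Enter] = 0.2·(6) + 0.8·(13) = 11.6; E[Stay out] = 7. Best-responding. ✓
The incumbent (cost type low-cost), facing Enter: Fight gives 0, Accommodate gives 4. Proposed Fight is not best — profitable deviation exists. ✗
The incumbent (cost type high-cost), facing Enter: Fight gives -6, Accommodate gives 12. Proposed Accommodate is best. ✓

No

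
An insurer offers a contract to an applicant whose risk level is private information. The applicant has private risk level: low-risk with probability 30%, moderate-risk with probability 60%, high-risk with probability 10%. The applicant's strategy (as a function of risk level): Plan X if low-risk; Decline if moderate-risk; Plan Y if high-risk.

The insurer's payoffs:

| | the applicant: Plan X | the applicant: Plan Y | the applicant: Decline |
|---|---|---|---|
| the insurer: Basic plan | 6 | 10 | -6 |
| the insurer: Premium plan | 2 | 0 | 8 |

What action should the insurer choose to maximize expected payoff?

Premium plan

E[Basic plan] = 0.3·(6) + 0.6·(-6) + 0.1·(10) = -0.8
E[Premium plan] = 0.3·(2) + 0.6·(8) + 0.1·(0) = 5.4
Best response: Premium plan (5.4 is the largest).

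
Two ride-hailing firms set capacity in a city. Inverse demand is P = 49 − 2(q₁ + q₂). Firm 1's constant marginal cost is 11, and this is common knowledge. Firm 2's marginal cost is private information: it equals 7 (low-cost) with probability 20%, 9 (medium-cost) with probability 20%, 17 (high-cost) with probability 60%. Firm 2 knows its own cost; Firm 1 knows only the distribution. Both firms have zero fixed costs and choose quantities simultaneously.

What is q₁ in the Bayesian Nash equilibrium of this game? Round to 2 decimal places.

Each type of Firm 2 best-responds to q₁; Firm 1 best-responds to the expected q₂ over Firm 2's types.
Firm 2 with cost c maximizes (49 − 2(q₁+q₂) − c)·q₂, giving q₂(c) = (49 − c − 2q₁)/4.
E[c₂] = 0.2·7 + 0.2·9 + 0.6·17 = 13.4
Firm 1's FOC against E[q₂] yields q₁ = (49 − 2·11 + E[c₂])/6 = (49 − 22 + 13.4)/6 = 6.73333.

6.73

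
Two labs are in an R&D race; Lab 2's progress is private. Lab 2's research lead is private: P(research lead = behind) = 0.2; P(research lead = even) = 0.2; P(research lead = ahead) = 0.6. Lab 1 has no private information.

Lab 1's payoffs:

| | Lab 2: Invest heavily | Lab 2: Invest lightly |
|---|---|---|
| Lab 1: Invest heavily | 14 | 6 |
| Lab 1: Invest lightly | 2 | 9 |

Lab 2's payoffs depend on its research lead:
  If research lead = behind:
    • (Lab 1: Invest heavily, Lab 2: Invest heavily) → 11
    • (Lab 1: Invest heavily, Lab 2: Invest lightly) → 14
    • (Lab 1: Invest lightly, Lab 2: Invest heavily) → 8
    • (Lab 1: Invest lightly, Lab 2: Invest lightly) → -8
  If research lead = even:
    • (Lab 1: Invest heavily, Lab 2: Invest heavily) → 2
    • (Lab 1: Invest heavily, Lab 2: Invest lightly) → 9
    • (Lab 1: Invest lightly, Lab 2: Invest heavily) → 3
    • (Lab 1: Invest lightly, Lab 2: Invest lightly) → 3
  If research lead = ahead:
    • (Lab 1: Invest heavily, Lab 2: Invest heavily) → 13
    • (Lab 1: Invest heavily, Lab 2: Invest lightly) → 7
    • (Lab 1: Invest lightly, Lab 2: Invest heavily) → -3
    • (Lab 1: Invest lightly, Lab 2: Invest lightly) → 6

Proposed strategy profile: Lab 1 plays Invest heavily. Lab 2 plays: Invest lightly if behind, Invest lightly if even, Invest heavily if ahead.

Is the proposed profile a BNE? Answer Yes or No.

Yes

Lab 1 plays Invest heavily: E[Invest heavily] = 0.2·(6) + 0.2·(6) + 0.6·(14) = 10.8; E[Invest lightly] = 4.8. Best-responding. ✓
Lab 2 (research lead behind), facing Invest heavily: Invest heavily gives 11, Invest lightly gives 14. Proposed Invest lightly is best. ✓
Lab 2 (research lead even), facing Invest heavily: Invest heavily gives 2, Invest lightly gives 9. Proposed Invest lightly is best. ✓
Lab 2 (research lead ahead), facing Invest heavily: Invest heavily gives 13, Invest lightly gives 7. Proposed Invest heavily is best. ✓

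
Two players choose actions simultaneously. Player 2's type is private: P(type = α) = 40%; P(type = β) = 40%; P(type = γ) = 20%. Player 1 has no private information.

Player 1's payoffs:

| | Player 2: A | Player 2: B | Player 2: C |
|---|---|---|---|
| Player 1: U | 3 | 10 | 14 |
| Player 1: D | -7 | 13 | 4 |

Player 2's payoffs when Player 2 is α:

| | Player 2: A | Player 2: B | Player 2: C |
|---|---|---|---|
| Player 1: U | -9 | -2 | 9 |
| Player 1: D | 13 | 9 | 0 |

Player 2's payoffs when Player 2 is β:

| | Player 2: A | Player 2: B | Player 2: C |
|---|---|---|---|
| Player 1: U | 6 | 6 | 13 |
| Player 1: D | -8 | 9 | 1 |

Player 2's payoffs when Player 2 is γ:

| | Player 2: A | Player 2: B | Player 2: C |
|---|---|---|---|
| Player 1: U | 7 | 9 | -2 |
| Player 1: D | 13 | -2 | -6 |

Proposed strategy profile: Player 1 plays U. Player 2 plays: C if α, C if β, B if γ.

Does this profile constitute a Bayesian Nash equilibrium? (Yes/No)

Player 1 plays U: E[U] = 0.4·(14) + 0.4·(14) + 0.2·(10) = 13.2; E[D] = 5.8. Best-responding. ✓
Player 2 (type α), facing U: A gives -9, B gives -2, C gives 9. Proposed C is best. ✓
Player 2 (type β), facing U: A gives 6, B gives 6, C gives 13. Proposed C is best. ✓
Player 2 (type γ), facing U: A gives 7, B gives 9, C gives -2. Proposed B is best. ✓

Yes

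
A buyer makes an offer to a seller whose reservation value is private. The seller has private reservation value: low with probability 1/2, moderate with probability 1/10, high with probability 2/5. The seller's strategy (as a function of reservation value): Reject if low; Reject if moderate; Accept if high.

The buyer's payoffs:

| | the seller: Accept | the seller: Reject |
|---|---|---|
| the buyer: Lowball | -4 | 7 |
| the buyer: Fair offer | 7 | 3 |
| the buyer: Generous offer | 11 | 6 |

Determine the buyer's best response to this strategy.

Generous offer

Compute the buyer's expected payoff for each action, taking the expectation over the seller's type.
E[Lowball] = 1/2·(7) + 1/10·(7) + 2/5·(-4) = 13/5
E[Fair offer] = 1/2·(3) + 1/10·(3) + 2/5·(7) = 23/5
E[Generous offer] = 1/2·(6) + 1/10·(6) + 2/5·(11) = 8
Best response: Generous offer (8 is the largest).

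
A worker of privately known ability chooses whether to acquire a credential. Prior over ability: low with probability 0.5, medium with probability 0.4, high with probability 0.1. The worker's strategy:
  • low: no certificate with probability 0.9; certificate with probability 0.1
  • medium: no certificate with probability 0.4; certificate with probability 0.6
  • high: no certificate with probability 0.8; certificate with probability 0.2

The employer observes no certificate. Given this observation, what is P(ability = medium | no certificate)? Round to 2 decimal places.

P(no certificate) = 0.5·0.9 + 0.4·0.4 + 0.1·0.8 = 0.69
P(medium | no certificate) = (0.4·0.4) / 0.69 = 0.16 / 0.69 = 0.231884

0.23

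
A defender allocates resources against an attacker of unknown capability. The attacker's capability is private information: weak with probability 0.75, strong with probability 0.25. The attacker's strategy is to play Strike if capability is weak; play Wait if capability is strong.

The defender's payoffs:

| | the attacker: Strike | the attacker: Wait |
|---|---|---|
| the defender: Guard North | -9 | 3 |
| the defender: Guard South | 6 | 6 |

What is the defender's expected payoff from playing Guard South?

E[Guard South] = 0.75·6 + 0.25·6 = 4.5 + 1.5 = 6

6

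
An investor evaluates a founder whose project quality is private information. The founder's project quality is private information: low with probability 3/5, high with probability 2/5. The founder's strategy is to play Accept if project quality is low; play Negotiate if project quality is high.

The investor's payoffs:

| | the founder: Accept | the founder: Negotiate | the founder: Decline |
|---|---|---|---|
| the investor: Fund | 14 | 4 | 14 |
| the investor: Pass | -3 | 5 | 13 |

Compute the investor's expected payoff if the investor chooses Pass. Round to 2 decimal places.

0.20

Take the expectation over the founder's project quality, weighting each type's action by its prior probability.
E[Pass] = 3/5·(-3) + 2/5·5 = (-9/5) + 2 = 1/5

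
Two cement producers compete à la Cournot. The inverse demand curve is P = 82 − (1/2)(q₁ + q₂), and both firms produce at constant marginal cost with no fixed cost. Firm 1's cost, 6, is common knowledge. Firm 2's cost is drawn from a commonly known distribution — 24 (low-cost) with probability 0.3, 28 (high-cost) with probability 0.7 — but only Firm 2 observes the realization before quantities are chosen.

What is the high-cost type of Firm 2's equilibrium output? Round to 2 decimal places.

21.73

Type-c best response for Firm 2: q₂(c) = (82 − c) − q₁/2.
Firm 1 maximizes expected profit; its first-order condition is 82 − q₁ − (1/2)E[q₂] − 6 = 0.
Substituting E[q₂] and solving: E[c₂] = 26.8, so q₁ = (82 − 2·6 + 26.8)/(3/2) = 64.5333.
q₂(high-cost) = (82 − 28 − (1/2)·64.5333) = 21.7333.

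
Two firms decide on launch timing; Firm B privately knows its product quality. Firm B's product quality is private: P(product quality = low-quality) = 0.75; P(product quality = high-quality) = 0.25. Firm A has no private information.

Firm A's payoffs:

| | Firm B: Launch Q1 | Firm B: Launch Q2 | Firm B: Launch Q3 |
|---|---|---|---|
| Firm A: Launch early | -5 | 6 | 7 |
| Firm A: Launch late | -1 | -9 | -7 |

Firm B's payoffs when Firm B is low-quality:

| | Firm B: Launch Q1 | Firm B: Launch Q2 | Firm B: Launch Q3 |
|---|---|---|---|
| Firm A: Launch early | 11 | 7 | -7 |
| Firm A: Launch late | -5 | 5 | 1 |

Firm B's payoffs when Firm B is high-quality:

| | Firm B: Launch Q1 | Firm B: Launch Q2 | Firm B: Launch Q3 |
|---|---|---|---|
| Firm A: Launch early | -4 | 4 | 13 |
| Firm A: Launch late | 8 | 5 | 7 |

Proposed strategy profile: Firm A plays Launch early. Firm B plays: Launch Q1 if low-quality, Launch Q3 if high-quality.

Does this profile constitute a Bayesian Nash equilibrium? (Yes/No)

Yes

Firm A plays Launch early: E[Launch early] = 0.75·(-5) + 0.25·(7) = -2; E[Launch late] = -2.5. Best-responding. ✓
Firm B (product quality low-quality), facing Launch early: Launch Q1 gives 11, Launch Q2 gives 7, Launch Q3 gives -7. Proposed Launch Q1 is best. ✓
Firm B (product quality high-quality), facing Launch early: Launch Q1 gives -4, Launch Q2 gives 4, Launch Q3 gives 13. Proposed Launch Q3 is best. ✓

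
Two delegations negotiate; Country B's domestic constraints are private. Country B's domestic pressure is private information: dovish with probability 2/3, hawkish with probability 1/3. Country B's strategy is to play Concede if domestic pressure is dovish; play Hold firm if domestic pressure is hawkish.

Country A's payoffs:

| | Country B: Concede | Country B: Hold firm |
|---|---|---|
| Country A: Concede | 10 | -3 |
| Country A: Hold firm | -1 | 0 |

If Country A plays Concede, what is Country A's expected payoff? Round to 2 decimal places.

5.67

E[Concede] = 2/3·10 + 1/3·(-3) = 20/3 + (-1) = 17/3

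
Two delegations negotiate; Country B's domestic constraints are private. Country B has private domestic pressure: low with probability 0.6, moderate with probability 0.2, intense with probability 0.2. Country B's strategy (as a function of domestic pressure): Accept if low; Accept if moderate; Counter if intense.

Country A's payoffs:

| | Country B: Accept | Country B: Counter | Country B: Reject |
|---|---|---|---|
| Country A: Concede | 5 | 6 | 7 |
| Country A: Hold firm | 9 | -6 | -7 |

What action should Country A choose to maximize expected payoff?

Hold firm

E[Concede] = 0.6·(5) + 0.2·(5) + 0.2·(6) = 5.2
E[Hold firm] = 0.6·(9) + 0.2·(9) + 0.2·(-6) = 6
Best response: Hold firm (6 is the largest).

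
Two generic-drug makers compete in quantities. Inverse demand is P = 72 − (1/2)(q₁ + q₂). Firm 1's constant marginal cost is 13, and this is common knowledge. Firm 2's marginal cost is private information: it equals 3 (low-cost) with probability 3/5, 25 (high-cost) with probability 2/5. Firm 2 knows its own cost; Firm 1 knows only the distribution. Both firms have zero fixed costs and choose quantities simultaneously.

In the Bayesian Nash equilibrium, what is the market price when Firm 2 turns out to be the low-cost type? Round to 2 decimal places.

Type-c best response for Firm 2: q₂(c) = (72 − c) − q₁/2.
Firm 1 maximizes expected profit; its first-order condition is 72 − q₁ − (1/2)E[q₂] − 13 = 0.
Substituting E[q₂] and solving: E[c₂] = 11.8, so q₁ = (72 − 2·13 + 11.8)/(3/2) = 38.5333.
q₂(low-cost) = 49.7333, so P = 72 − (1/2)·(38.5333 + 49.7333) = 27.8667.

27.87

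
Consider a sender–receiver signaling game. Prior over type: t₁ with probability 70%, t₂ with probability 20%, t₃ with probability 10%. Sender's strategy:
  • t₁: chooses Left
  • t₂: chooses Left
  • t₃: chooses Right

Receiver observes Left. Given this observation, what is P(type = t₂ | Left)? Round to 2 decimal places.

P(Left) = 0.7·1 + 0.2·1 + 0.1·0 = 0.9
P(t₂ | Left) = (0.2·1) / 0.9 = 0.2 / 0.9 = 0.222222

0.22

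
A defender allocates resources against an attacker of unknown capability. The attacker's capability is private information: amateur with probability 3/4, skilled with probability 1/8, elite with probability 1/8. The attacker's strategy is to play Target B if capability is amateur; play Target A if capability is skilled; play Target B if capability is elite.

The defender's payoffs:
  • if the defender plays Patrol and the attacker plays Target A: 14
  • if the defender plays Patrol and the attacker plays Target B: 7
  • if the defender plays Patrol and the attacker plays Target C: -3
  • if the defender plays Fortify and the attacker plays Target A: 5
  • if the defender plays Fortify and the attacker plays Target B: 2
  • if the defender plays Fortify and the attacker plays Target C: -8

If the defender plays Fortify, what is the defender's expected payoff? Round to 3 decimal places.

Take the expectation over the attacker's capability, weighting each type's action by its prior probability.
E[Fortify] = 3/4·2 + 1/8·5 + 1/8·2 = 3/2 + 5/8 + 1/4 = 19/8

2.375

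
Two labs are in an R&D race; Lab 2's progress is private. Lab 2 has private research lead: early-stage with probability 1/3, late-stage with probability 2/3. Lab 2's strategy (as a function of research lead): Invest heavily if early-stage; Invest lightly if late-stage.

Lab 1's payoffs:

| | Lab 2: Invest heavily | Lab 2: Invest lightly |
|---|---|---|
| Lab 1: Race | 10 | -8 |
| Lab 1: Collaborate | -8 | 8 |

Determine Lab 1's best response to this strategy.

Collaborate

Compute Lab 1's expected payoff for each action, taking the expectation over Lab 2's type.
E[Race] = 1/3·(10) + 2/3·(-8) = -2
E[Collaborate] = 1/3·(-8) + 2/3·(8) = 8/3
Best response: Collaborate (8/3 is the largest).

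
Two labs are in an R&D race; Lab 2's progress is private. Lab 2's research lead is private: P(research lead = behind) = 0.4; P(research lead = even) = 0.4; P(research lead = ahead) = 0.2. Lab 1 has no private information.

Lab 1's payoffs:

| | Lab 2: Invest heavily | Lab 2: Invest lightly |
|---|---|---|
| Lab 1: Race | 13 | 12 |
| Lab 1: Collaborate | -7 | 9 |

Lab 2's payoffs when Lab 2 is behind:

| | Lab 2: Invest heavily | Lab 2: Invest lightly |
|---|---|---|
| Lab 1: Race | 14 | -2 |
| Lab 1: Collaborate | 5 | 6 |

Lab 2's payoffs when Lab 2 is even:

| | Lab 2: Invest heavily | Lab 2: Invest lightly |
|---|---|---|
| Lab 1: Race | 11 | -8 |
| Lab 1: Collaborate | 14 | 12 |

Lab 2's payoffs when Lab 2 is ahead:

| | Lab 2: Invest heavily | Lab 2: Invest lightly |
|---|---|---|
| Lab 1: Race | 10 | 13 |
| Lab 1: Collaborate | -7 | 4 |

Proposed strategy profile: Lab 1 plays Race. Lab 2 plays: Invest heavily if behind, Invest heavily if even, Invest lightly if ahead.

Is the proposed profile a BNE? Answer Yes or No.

Yes

Lab 1 plays Race: E[Race] = 0.4·(13) + 0.4·(13) + 0.2·(12) = 12.8; E[Collaborate] = -3.8. Best-responding. ✓
Lab 2 (research lead behind), facing Race: Invest heavily gives 14, Invest lightly gives -2. Proposed Invest heavily is best. ✓
Lab 2 (research lead even), facing Race: Invest heavily gives 11, Invest lightly gives -8. Proposed Invest heavily is best. ✓
Lab 2 (research lead ahead), facing Race: Invest heavily gives 10, Invest lightly gives 13. Proposed Invest lightly is best. ✓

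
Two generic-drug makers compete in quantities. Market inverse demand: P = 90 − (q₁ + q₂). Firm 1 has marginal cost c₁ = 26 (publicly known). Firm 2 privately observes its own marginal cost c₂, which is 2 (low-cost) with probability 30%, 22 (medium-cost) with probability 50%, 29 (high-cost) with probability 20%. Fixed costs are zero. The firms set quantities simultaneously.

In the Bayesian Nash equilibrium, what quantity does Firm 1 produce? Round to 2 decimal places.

Each type of Firm 2 best-responds to q₁; Firm 1 best-responds to the expected q₂ over Firm 2's types.
Firm 2 with cost c maximizes (90 − (q₁+q₂) − c)·q₂, giving q₂(c) = (90 − c − q₁)/2.
E[c₂] = 0.3·2 + 0.5·22 + 0.2·29 = 17.4
Firm 1's FOC against E[q₂] yields q₁ = (90 − 2·26 + E[c₂])/3 = (90 − 52 + 17.4)/3 = 18.4667.

18.47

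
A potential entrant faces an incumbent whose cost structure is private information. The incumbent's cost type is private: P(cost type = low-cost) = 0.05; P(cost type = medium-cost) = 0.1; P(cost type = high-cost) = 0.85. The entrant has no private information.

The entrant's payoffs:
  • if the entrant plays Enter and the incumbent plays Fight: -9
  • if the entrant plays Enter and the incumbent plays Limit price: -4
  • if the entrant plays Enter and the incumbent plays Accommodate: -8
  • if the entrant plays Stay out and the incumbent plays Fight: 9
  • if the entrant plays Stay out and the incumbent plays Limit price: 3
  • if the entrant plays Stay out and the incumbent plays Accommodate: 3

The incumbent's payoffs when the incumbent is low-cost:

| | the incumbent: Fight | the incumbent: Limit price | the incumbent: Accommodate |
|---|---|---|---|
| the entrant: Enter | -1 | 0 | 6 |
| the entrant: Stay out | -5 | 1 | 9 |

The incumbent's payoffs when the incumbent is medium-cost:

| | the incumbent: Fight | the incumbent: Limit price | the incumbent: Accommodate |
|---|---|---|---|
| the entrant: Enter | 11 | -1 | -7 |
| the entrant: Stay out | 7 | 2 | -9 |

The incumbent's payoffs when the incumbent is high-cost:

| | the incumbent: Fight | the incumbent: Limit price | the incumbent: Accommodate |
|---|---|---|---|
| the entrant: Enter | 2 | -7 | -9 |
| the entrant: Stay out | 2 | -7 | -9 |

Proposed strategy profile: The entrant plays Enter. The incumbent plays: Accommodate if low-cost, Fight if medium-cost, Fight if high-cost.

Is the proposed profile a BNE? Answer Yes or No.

The entrant plays Enter: E[Enter] = 0.05·(-8) + 0.1·(-9) + 0.85·(-9) = -8.95; E[Stay out] = 8.7. Not best-responding. ✗
The incumbent (cost type low-cost), facing Enter: Fight gives -1, Limit price gives 0, Accommodate gives 6. Proposed Accommodate is best. ✓
The incumbent (cost type medium-cost), facing Enter: Fight gives 11, Limit price gives -1, Accommodate gives -7. Proposed Fight is best. ✓
The incumbent (cost type high-cost), facing Enter: Fight gives 2, Limit price gives -7, Accommodate gives -9. Proposed Fight is best. ✓

No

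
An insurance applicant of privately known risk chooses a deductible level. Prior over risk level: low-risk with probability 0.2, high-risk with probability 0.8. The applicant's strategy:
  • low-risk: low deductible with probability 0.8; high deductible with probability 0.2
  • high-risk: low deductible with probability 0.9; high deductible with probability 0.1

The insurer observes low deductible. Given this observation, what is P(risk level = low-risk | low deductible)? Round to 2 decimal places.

0.18

P(low deductible) = 0.2·0.8 + 0.8·0.9 = 0.88
P(low-risk | low deductible) = (0.2·0.8) / 0.88 = 0.16 / 0.88 = 0.181818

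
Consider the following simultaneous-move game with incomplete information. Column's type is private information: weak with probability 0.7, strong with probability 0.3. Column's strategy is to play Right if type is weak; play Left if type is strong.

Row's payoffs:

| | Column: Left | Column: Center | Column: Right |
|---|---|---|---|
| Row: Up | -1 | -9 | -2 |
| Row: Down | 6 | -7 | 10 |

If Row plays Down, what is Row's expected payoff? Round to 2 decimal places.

8.80

E[Down] = 0.7·10 + 0.3·6 = 7 + 1.8 = 8.8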